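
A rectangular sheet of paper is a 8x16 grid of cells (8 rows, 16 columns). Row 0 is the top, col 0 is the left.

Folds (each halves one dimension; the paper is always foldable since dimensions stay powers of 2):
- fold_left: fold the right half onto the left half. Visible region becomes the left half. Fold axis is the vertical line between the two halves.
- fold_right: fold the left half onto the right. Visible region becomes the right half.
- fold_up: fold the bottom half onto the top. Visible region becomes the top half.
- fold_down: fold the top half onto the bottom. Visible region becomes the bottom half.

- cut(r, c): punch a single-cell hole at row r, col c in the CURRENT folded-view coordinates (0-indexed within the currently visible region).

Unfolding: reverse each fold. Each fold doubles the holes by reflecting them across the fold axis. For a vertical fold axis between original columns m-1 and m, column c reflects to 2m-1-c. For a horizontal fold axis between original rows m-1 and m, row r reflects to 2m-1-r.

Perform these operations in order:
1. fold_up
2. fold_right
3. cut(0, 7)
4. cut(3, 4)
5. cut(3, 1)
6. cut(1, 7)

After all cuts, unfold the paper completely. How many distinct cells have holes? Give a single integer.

Op 1 fold_up: fold axis h@4; visible region now rows[0,4) x cols[0,16) = 4x16
Op 2 fold_right: fold axis v@8; visible region now rows[0,4) x cols[8,16) = 4x8
Op 3 cut(0, 7): punch at orig (0,15); cuts so far [(0, 15)]; region rows[0,4) x cols[8,16) = 4x8
Op 4 cut(3, 4): punch at orig (3,12); cuts so far [(0, 15), (3, 12)]; region rows[0,4) x cols[8,16) = 4x8
Op 5 cut(3, 1): punch at orig (3,9); cuts so far [(0, 15), (3, 9), (3, 12)]; region rows[0,4) x cols[8,16) = 4x8
Op 6 cut(1, 7): punch at orig (1,15); cuts so far [(0, 15), (1, 15), (3, 9), (3, 12)]; region rows[0,4) x cols[8,16) = 4x8
Unfold 1 (reflect across v@8): 8 holes -> [(0, 0), (0, 15), (1, 0), (1, 15), (3, 3), (3, 6), (3, 9), (3, 12)]
Unfold 2 (reflect across h@4): 16 holes -> [(0, 0), (0, 15), (1, 0), (1, 15), (3, 3), (3, 6), (3, 9), (3, 12), (4, 3), (4, 6), (4, 9), (4, 12), (6, 0), (6, 15), (7, 0), (7, 15)]

Answer: 16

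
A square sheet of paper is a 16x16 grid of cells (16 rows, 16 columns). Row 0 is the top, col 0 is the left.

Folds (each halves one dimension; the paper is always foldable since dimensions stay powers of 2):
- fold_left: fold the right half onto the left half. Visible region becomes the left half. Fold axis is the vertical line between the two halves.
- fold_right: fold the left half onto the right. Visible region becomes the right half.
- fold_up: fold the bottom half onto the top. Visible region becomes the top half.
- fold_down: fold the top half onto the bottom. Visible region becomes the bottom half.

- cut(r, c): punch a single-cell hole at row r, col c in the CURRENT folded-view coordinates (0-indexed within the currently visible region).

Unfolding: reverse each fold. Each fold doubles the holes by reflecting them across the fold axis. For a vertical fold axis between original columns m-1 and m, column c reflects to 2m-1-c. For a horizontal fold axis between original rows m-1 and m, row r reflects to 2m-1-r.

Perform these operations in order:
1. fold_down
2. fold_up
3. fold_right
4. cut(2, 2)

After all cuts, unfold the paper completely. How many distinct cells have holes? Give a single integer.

Op 1 fold_down: fold axis h@8; visible region now rows[8,16) x cols[0,16) = 8x16
Op 2 fold_up: fold axis h@12; visible region now rows[8,12) x cols[0,16) = 4x16
Op 3 fold_right: fold axis v@8; visible region now rows[8,12) x cols[8,16) = 4x8
Op 4 cut(2, 2): punch at orig (10,10); cuts so far [(10, 10)]; region rows[8,12) x cols[8,16) = 4x8
Unfold 1 (reflect across v@8): 2 holes -> [(10, 5), (10, 10)]
Unfold 2 (reflect across h@12): 4 holes -> [(10, 5), (10, 10), (13, 5), (13, 10)]
Unfold 3 (reflect across h@8): 8 holes -> [(2, 5), (2, 10), (5, 5), (5, 10), (10, 5), (10, 10), (13, 5), (13, 10)]

Answer: 8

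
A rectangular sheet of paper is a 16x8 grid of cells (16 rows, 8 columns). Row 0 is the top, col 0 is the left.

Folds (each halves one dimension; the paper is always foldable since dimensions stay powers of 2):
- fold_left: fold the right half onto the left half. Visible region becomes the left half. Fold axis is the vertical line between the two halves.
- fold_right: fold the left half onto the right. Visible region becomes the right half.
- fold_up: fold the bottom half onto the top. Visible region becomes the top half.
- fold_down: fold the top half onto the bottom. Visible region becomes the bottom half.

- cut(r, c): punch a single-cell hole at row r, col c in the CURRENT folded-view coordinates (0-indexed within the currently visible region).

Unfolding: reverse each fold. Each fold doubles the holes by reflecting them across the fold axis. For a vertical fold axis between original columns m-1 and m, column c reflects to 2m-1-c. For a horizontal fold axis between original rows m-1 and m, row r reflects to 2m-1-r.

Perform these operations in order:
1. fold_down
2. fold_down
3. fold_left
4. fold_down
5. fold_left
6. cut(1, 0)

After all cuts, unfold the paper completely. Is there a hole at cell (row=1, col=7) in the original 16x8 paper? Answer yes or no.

Op 1 fold_down: fold axis h@8; visible region now rows[8,16) x cols[0,8) = 8x8
Op 2 fold_down: fold axis h@12; visible region now rows[12,16) x cols[0,8) = 4x8
Op 3 fold_left: fold axis v@4; visible region now rows[12,16) x cols[0,4) = 4x4
Op 4 fold_down: fold axis h@14; visible region now rows[14,16) x cols[0,4) = 2x4
Op 5 fold_left: fold axis v@2; visible region now rows[14,16) x cols[0,2) = 2x2
Op 6 cut(1, 0): punch at orig (15,0); cuts so far [(15, 0)]; region rows[14,16) x cols[0,2) = 2x2
Unfold 1 (reflect across v@2): 2 holes -> [(15, 0), (15, 3)]
Unfold 2 (reflect across h@14): 4 holes -> [(12, 0), (12, 3), (15, 0), (15, 3)]
Unfold 3 (reflect across v@4): 8 holes -> [(12, 0), (12, 3), (12, 4), (12, 7), (15, 0), (15, 3), (15, 4), (15, 7)]
Unfold 4 (reflect across h@12): 16 holes -> [(8, 0), (8, 3), (8, 4), (8, 7), (11, 0), (11, 3), (11, 4), (11, 7), (12, 0), (12, 3), (12, 4), (12, 7), (15, 0), (15, 3), (15, 4), (15, 7)]
Unfold 5 (reflect across h@8): 32 holes -> [(0, 0), (0, 3), (0, 4), (0, 7), (3, 0), (3, 3), (3, 4), (3, 7), (4, 0), (4, 3), (4, 4), (4, 7), (7, 0), (7, 3), (7, 4), (7, 7), (8, 0), (8, 3), (8, 4), (8, 7), (11, 0), (11, 3), (11, 4), (11, 7), (12, 0), (12, 3), (12, 4), (12, 7), (15, 0), (15, 3), (15, 4), (15, 7)]
Holes: [(0, 0), (0, 3), (0, 4), (0, 7), (3, 0), (3, 3), (3, 4), (3, 7), (4, 0), (4, 3), (4, 4), (4, 7), (7, 0), (7, 3), (7, 4), (7, 7), (8, 0), (8, 3), (8, 4), (8, 7), (11, 0), (11, 3), (11, 4), (11, 7), (12, 0), (12, 3), (12, 4), (12, 7), (15, 0), (15, 3), (15, 4), (15, 7)]

Answer: no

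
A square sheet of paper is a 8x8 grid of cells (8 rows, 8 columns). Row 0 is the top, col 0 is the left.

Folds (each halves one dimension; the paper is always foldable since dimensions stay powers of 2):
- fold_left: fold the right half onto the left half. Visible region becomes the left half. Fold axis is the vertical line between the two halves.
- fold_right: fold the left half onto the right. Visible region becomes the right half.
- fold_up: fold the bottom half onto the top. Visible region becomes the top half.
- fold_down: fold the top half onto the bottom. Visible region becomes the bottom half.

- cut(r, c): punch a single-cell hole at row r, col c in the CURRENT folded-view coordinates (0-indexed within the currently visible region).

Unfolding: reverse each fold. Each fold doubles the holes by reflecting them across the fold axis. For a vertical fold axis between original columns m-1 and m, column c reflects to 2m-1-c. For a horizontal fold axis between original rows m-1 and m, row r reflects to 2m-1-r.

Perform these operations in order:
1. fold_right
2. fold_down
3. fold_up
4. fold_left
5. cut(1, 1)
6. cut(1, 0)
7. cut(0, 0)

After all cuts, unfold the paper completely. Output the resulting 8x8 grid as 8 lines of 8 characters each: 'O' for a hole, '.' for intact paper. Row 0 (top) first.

Op 1 fold_right: fold axis v@4; visible region now rows[0,8) x cols[4,8) = 8x4
Op 2 fold_down: fold axis h@4; visible region now rows[4,8) x cols[4,8) = 4x4
Op 3 fold_up: fold axis h@6; visible region now rows[4,6) x cols[4,8) = 2x4
Op 4 fold_left: fold axis v@6; visible region now rows[4,6) x cols[4,6) = 2x2
Op 5 cut(1, 1): punch at orig (5,5); cuts so far [(5, 5)]; region rows[4,6) x cols[4,6) = 2x2
Op 6 cut(1, 0): punch at orig (5,4); cuts so far [(5, 4), (5, 5)]; region rows[4,6) x cols[4,6) = 2x2
Op 7 cut(0, 0): punch at orig (4,4); cuts so far [(4, 4), (5, 4), (5, 5)]; region rows[4,6) x cols[4,6) = 2x2
Unfold 1 (reflect across v@6): 6 holes -> [(4, 4), (4, 7), (5, 4), (5, 5), (5, 6), (5, 7)]
Unfold 2 (reflect across h@6): 12 holes -> [(4, 4), (4, 7), (5, 4), (5, 5), (5, 6), (5, 7), (6, 4), (6, 5), (6, 6), (6, 7), (7, 4), (7, 7)]
Unfold 3 (reflect across h@4): 24 holes -> [(0, 4), (0, 7), (1, 4), (1, 5), (1, 6), (1, 7), (2, 4), (2, 5), (2, 6), (2, 7), (3, 4), (3, 7), (4, 4), (4, 7), (5, 4), (5, 5), (5, 6), (5, 7), (6, 4), (6, 5), (6, 6), (6, 7), (7, 4), (7, 7)]
Unfold 4 (reflect across v@4): 48 holes -> [(0, 0), (0, 3), (0, 4), (0, 7), (1, 0), (1, 1), (1, 2), (1, 3), (1, 4), (1, 5), (1, 6), (1, 7), (2, 0), (2, 1), (2, 2), (2, 3), (2, 4), (2, 5), (2, 6), (2, 7), (3, 0), (3, 3), (3, 4), (3, 7), (4, 0), (4, 3), (4, 4), (4, 7), (5, 0), (5, 1), (5, 2), (5, 3), (5, 4), (5, 5), (5, 6), (5, 7), (6, 0), (6, 1), (6, 2), (6, 3), (6, 4), (6, 5), (6, 6), (6, 7), (7, 0), (7, 3), (7, 4), (7, 7)]

Answer: O..OO..O
OOOOOOOO
OOOOOOOO
O..OO..O
O..OO..O
OOOOOOOO
OOOOOOOO
O..OO..O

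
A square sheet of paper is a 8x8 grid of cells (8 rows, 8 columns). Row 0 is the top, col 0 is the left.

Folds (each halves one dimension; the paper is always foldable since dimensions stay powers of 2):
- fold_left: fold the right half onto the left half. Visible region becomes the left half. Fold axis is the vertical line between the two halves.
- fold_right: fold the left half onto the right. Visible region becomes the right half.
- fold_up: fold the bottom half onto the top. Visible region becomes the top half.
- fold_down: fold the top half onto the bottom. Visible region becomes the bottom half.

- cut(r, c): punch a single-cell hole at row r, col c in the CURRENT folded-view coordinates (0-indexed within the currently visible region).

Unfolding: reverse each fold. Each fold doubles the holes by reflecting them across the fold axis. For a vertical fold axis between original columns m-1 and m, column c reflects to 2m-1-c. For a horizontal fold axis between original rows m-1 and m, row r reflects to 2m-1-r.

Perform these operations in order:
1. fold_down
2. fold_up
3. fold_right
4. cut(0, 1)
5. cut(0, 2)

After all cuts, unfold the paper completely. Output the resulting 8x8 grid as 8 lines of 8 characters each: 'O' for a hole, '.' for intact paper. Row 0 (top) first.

Op 1 fold_down: fold axis h@4; visible region now rows[4,8) x cols[0,8) = 4x8
Op 2 fold_up: fold axis h@6; visible region now rows[4,6) x cols[0,8) = 2x8
Op 3 fold_right: fold axis v@4; visible region now rows[4,6) x cols[4,8) = 2x4
Op 4 cut(0, 1): punch at orig (4,5); cuts so far [(4, 5)]; region rows[4,6) x cols[4,8) = 2x4
Op 5 cut(0, 2): punch at orig (4,6); cuts so far [(4, 5), (4, 6)]; region rows[4,6) x cols[4,8) = 2x4
Unfold 1 (reflect across v@4): 4 holes -> [(4, 1), (4, 2), (4, 5), (4, 6)]
Unfold 2 (reflect across h@6): 8 holes -> [(4, 1), (4, 2), (4, 5), (4, 6), (7, 1), (7, 2), (7, 5), (7, 6)]
Unfold 3 (reflect across h@4): 16 holes -> [(0, 1), (0, 2), (0, 5), (0, 6), (3, 1), (3, 2), (3, 5), (3, 6), (4, 1), (4, 2), (4, 5), (4, 6), (7, 1), (7, 2), (7, 5), (7, 6)]

Answer: .OO..OO.
........
........
.OO..OO.
.OO..OO.
........
........
.OO..OO.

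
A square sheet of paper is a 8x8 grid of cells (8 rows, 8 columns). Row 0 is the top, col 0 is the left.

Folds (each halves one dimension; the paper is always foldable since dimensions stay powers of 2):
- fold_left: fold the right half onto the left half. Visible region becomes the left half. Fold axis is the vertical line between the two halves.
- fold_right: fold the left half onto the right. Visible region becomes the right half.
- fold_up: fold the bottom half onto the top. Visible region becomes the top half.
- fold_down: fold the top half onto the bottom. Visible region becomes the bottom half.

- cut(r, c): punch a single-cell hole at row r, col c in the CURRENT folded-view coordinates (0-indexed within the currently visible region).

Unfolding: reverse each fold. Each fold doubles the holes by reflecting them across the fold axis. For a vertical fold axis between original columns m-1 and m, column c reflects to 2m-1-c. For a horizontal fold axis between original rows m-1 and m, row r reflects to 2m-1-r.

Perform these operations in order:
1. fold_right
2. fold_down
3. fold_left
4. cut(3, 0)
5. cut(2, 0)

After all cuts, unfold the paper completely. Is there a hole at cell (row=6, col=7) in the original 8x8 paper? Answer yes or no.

Answer: yes

Derivation:
Op 1 fold_right: fold axis v@4; visible region now rows[0,8) x cols[4,8) = 8x4
Op 2 fold_down: fold axis h@4; visible region now rows[4,8) x cols[4,8) = 4x4
Op 3 fold_left: fold axis v@6; visible region now rows[4,8) x cols[4,6) = 4x2
Op 4 cut(3, 0): punch at orig (7,4); cuts so far [(7, 4)]; region rows[4,8) x cols[4,6) = 4x2
Op 5 cut(2, 0): punch at orig (6,4); cuts so far [(6, 4), (7, 4)]; region rows[4,8) x cols[4,6) = 4x2
Unfold 1 (reflect across v@6): 4 holes -> [(6, 4), (6, 7), (7, 4), (7, 7)]
Unfold 2 (reflect across h@4): 8 holes -> [(0, 4), (0, 7), (1, 4), (1, 7), (6, 4), (6, 7), (7, 4), (7, 7)]
Unfold 3 (reflect across v@4): 16 holes -> [(0, 0), (0, 3), (0, 4), (0, 7), (1, 0), (1, 3), (1, 4), (1, 7), (6, 0), (6, 3), (6, 4), (6, 7), (7, 0), (7, 3), (7, 4), (7, 7)]
Holes: [(0, 0), (0, 3), (0, 4), (0, 7), (1, 0), (1, 3), (1, 4), (1, 7), (6, 0), (6, 3), (6, 4), (6, 7), (7, 0), (7, 3), (7, 4), (7, 7)]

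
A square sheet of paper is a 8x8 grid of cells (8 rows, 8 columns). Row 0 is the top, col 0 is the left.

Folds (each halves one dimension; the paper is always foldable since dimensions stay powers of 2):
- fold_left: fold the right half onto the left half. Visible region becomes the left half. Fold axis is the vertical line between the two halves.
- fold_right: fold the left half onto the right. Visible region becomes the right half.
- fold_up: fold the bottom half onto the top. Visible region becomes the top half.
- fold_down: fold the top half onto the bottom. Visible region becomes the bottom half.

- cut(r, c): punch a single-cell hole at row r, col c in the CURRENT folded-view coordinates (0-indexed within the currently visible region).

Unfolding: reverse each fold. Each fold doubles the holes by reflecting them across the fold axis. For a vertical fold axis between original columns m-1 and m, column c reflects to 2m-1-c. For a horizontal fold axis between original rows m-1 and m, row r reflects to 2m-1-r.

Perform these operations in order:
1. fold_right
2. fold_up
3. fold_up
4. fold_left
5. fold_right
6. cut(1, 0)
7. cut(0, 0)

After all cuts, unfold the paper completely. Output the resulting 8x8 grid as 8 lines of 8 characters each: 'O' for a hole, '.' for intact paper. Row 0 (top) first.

Op 1 fold_right: fold axis v@4; visible region now rows[0,8) x cols[4,8) = 8x4
Op 2 fold_up: fold axis h@4; visible region now rows[0,4) x cols[4,8) = 4x4
Op 3 fold_up: fold axis h@2; visible region now rows[0,2) x cols[4,8) = 2x4
Op 4 fold_left: fold axis v@6; visible region now rows[0,2) x cols[4,6) = 2x2
Op 5 fold_right: fold axis v@5; visible region now rows[0,2) x cols[5,6) = 2x1
Op 6 cut(1, 0): punch at orig (1,5); cuts so far [(1, 5)]; region rows[0,2) x cols[5,6) = 2x1
Op 7 cut(0, 0): punch at orig (0,5); cuts so far [(0, 5), (1, 5)]; region rows[0,2) x cols[5,6) = 2x1
Unfold 1 (reflect across v@5): 4 holes -> [(0, 4), (0, 5), (1, 4), (1, 5)]
Unfold 2 (reflect across v@6): 8 holes -> [(0, 4), (0, 5), (0, 6), (0, 7), (1, 4), (1, 5), (1, 6), (1, 7)]
Unfold 3 (reflect across h@2): 16 holes -> [(0, 4), (0, 5), (0, 6), (0, 7), (1, 4), (1, 5), (1, 6), (1, 7), (2, 4), (2, 5), (2, 6), (2, 7), (3, 4), (3, 5), (3, 6), (3, 7)]
Unfold 4 (reflect across h@4): 32 holes -> [(0, 4), (0, 5), (0, 6), (0, 7), (1, 4), (1, 5), (1, 6), (1, 7), (2, 4), (2, 5), (2, 6), (2, 7), (3, 4), (3, 5), (3, 6), (3, 7), (4, 4), (4, 5), (4, 6), (4, 7), (5, 4), (5, 5), (5, 6), (5, 7), (6, 4), (6, 5), (6, 6), (6, 7), (7, 4), (7, 5), (7, 6), (7, 7)]
Unfold 5 (reflect across v@4): 64 holes -> [(0, 0), (0, 1), (0, 2), (0, 3), (0, 4), (0, 5), (0, 6), (0, 7), (1, 0), (1, 1), (1, 2), (1, 3), (1, 4), (1, 5), (1, 6), (1, 7), (2, 0), (2, 1), (2, 2), (2, 3), (2, 4), (2, 5), (2, 6), (2, 7), (3, 0), (3, 1), (3, 2), (3, 3), (3, 4), (3, 5), (3, 6), (3, 7), (4, 0), (4, 1), (4, 2), (4, 3), (4, 4), (4, 5), (4, 6), (4, 7), (5, 0), (5, 1), (5, 2), (5, 3), (5, 4), (5, 5), (5, 6), (5, 7), (6, 0), (6, 1), (6, 2), (6, 3), (6, 4), (6, 5), (6, 6), (6, 7), (7, 0), (7, 1), (7, 2), (7, 3), (7, 4), (7, 5), (7, 6), (7, 7)]

Answer: OOOOOOOO
OOOOOOOO
OOOOOOOO
OOOOOOOO
OOOOOOOO
OOOOOOOO
OOOOOOOO
OOOOOOOO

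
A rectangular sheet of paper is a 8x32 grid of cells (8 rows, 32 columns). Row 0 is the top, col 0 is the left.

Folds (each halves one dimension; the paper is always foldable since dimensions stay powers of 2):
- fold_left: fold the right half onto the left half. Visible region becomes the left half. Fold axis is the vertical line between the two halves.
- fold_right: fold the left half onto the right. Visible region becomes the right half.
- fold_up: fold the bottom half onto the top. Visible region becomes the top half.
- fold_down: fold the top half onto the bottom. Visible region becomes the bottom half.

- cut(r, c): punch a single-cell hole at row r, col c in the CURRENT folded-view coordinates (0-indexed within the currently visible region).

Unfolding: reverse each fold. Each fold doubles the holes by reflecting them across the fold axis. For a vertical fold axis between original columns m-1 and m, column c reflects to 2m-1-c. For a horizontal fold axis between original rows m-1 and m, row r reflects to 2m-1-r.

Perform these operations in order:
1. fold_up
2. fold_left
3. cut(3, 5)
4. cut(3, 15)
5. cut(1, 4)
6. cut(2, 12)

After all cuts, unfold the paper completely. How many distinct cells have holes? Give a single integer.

Op 1 fold_up: fold axis h@4; visible region now rows[0,4) x cols[0,32) = 4x32
Op 2 fold_left: fold axis v@16; visible region now rows[0,4) x cols[0,16) = 4x16
Op 3 cut(3, 5): punch at orig (3,5); cuts so far [(3, 5)]; region rows[0,4) x cols[0,16) = 4x16
Op 4 cut(3, 15): punch at orig (3,15); cuts so far [(3, 5), (3, 15)]; region rows[0,4) x cols[0,16) = 4x16
Op 5 cut(1, 4): punch at orig (1,4); cuts so far [(1, 4), (3, 5), (3, 15)]; region rows[0,4) x cols[0,16) = 4x16
Op 6 cut(2, 12): punch at orig (2,12); cuts so far [(1, 4), (2, 12), (3, 5), (3, 15)]; region rows[0,4) x cols[0,16) = 4x16
Unfold 1 (reflect across v@16): 8 holes -> [(1, 4), (1, 27), (2, 12), (2, 19), (3, 5), (3, 15), (3, 16), (3, 26)]
Unfold 2 (reflect across h@4): 16 holes -> [(1, 4), (1, 27), (2, 12), (2, 19), (3, 5), (3, 15), (3, 16), (3, 26), (4, 5), (4, 15), (4, 16), (4, 26), (5, 12), (5, 19), (6, 4), (6, 27)]

Answer: 16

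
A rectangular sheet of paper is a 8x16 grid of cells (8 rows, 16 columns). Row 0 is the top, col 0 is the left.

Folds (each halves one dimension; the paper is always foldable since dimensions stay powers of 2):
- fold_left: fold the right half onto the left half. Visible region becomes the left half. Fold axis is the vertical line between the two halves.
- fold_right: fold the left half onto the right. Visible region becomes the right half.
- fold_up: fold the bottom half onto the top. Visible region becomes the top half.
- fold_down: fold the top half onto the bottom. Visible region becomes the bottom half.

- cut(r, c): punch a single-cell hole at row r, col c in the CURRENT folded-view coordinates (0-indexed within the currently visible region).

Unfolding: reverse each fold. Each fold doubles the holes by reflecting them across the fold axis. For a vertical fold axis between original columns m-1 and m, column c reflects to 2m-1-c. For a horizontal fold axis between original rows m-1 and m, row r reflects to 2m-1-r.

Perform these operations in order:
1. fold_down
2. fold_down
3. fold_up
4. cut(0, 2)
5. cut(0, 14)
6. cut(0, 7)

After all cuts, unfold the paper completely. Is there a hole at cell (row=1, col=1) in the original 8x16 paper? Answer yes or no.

Op 1 fold_down: fold axis h@4; visible region now rows[4,8) x cols[0,16) = 4x16
Op 2 fold_down: fold axis h@6; visible region now rows[6,8) x cols[0,16) = 2x16
Op 3 fold_up: fold axis h@7; visible region now rows[6,7) x cols[0,16) = 1x16
Op 4 cut(0, 2): punch at orig (6,2); cuts so far [(6, 2)]; region rows[6,7) x cols[0,16) = 1x16
Op 5 cut(0, 14): punch at orig (6,14); cuts so far [(6, 2), (6, 14)]; region rows[6,7) x cols[0,16) = 1x16
Op 6 cut(0, 7): punch at orig (6,7); cuts so far [(6, 2), (6, 7), (6, 14)]; region rows[6,7) x cols[0,16) = 1x16
Unfold 1 (reflect across h@7): 6 holes -> [(6, 2), (6, 7), (6, 14), (7, 2), (7, 7), (7, 14)]
Unfold 2 (reflect across h@6): 12 holes -> [(4, 2), (4, 7), (4, 14), (5, 2), (5, 7), (5, 14), (6, 2), (6, 7), (6, 14), (7, 2), (7, 7), (7, 14)]
Unfold 3 (reflect across h@4): 24 holes -> [(0, 2), (0, 7), (0, 14), (1, 2), (1, 7), (1, 14), (2, 2), (2, 7), (2, 14), (3, 2), (3, 7), (3, 14), (4, 2), (4, 7), (4, 14), (5, 2), (5, 7), (5, 14), (6, 2), (6, 7), (6, 14), (7, 2), (7, 7), (7, 14)]
Holes: [(0, 2), (0, 7), (0, 14), (1, 2), (1, 7), (1, 14), (2, 2), (2, 7), (2, 14), (3, 2), (3, 7), (3, 14), (4, 2), (4, 7), (4, 14), (5, 2), (5, 7), (5, 14), (6, 2), (6, 7), (6, 14), (7, 2), (7, 7), (7, 14)]

Answer: no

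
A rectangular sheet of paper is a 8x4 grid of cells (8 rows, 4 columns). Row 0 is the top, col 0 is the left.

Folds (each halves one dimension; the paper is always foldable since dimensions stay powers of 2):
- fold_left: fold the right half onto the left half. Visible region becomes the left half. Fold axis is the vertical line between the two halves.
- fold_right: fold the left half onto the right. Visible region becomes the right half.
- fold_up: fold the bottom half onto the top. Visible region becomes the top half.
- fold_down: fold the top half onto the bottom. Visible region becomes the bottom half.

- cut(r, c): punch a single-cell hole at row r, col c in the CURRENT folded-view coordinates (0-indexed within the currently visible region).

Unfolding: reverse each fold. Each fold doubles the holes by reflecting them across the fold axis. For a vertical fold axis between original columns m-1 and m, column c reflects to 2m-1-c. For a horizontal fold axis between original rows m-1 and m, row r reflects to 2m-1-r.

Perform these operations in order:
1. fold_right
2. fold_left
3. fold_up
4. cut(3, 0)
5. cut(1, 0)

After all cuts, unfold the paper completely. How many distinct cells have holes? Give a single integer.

Answer: 16

Derivation:
Op 1 fold_right: fold axis v@2; visible region now rows[0,8) x cols[2,4) = 8x2
Op 2 fold_left: fold axis v@3; visible region now rows[0,8) x cols[2,3) = 8x1
Op 3 fold_up: fold axis h@4; visible region now rows[0,4) x cols[2,3) = 4x1
Op 4 cut(3, 0): punch at orig (3,2); cuts so far [(3, 2)]; region rows[0,4) x cols[2,3) = 4x1
Op 5 cut(1, 0): punch at orig (1,2); cuts so far [(1, 2), (3, 2)]; region rows[0,4) x cols[2,3) = 4x1
Unfold 1 (reflect across h@4): 4 holes -> [(1, 2), (3, 2), (4, 2), (6, 2)]
Unfold 2 (reflect across v@3): 8 holes -> [(1, 2), (1, 3), (3, 2), (3, 3), (4, 2), (4, 3), (6, 2), (6, 3)]
Unfold 3 (reflect across v@2): 16 holes -> [(1, 0), (1, 1), (1, 2), (1, 3), (3, 0), (3, 1), (3, 2), (3, 3), (4, 0), (4, 1), (4, 2), (4, 3), (6, 0), (6, 1), (6, 2), (6, 3)]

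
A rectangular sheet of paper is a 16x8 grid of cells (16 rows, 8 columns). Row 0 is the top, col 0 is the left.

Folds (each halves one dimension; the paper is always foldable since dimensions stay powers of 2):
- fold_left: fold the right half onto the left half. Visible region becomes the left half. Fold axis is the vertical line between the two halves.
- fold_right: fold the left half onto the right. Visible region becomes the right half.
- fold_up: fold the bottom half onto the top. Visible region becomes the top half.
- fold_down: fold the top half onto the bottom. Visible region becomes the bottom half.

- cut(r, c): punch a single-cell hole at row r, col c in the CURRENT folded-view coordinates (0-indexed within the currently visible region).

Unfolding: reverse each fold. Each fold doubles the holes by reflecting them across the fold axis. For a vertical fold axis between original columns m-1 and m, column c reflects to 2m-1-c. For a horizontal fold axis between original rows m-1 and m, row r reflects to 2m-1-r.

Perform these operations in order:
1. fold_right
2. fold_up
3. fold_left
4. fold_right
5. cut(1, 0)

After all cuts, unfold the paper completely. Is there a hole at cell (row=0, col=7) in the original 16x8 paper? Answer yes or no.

Op 1 fold_right: fold axis v@4; visible region now rows[0,16) x cols[4,8) = 16x4
Op 2 fold_up: fold axis h@8; visible region now rows[0,8) x cols[4,8) = 8x4
Op 3 fold_left: fold axis v@6; visible region now rows[0,8) x cols[4,6) = 8x2
Op 4 fold_right: fold axis v@5; visible region now rows[0,8) x cols[5,6) = 8x1
Op 5 cut(1, 0): punch at orig (1,5); cuts so far [(1, 5)]; region rows[0,8) x cols[5,6) = 8x1
Unfold 1 (reflect across v@5): 2 holes -> [(1, 4), (1, 5)]
Unfold 2 (reflect across v@6): 4 holes -> [(1, 4), (1, 5), (1, 6), (1, 7)]
Unfold 3 (reflect across h@8): 8 holes -> [(1, 4), (1, 5), (1, 6), (1, 7), (14, 4), (14, 5), (14, 6), (14, 7)]
Unfold 4 (reflect across v@4): 16 holes -> [(1, 0), (1, 1), (1, 2), (1, 3), (1, 4), (1, 5), (1, 6), (1, 7), (14, 0), (14, 1), (14, 2), (14, 3), (14, 4), (14, 5), (14, 6), (14, 7)]
Holes: [(1, 0), (1, 1), (1, 2), (1, 3), (1, 4), (1, 5), (1, 6), (1, 7), (14, 0), (14, 1), (14, 2), (14, 3), (14, 4), (14, 5), (14, 6), (14, 7)]

Answer: no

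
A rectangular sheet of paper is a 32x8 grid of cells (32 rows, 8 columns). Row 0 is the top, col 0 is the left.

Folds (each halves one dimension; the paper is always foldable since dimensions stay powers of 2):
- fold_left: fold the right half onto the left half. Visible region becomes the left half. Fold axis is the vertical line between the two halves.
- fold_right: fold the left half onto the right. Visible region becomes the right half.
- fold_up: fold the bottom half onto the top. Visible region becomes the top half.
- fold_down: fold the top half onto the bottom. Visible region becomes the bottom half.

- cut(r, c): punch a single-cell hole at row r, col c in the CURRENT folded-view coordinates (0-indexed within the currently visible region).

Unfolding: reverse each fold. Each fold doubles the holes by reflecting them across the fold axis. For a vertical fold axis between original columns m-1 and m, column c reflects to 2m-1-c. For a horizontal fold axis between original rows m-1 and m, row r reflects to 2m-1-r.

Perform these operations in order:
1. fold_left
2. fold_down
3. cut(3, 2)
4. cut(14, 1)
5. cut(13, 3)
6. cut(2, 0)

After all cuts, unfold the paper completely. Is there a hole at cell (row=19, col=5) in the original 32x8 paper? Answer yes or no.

Answer: yes

Derivation:
Op 1 fold_left: fold axis v@4; visible region now rows[0,32) x cols[0,4) = 32x4
Op 2 fold_down: fold axis h@16; visible region now rows[16,32) x cols[0,4) = 16x4
Op 3 cut(3, 2): punch at orig (19,2); cuts so far [(19, 2)]; region rows[16,32) x cols[0,4) = 16x4
Op 4 cut(14, 1): punch at orig (30,1); cuts so far [(19, 2), (30, 1)]; region rows[16,32) x cols[0,4) = 16x4
Op 5 cut(13, 3): punch at orig (29,3); cuts so far [(19, 2), (29, 3), (30, 1)]; region rows[16,32) x cols[0,4) = 16x4
Op 6 cut(2, 0): punch at orig (18,0); cuts so far [(18, 0), (19, 2), (29, 3), (30, 1)]; region rows[16,32) x cols[0,4) = 16x4
Unfold 1 (reflect across h@16): 8 holes -> [(1, 1), (2, 3), (12, 2), (13, 0), (18, 0), (19, 2), (29, 3), (30, 1)]
Unfold 2 (reflect across v@4): 16 holes -> [(1, 1), (1, 6), (2, 3), (2, 4), (12, 2), (12, 5), (13, 0), (13, 7), (18, 0), (18, 7), (19, 2), (19, 5), (29, 3), (29, 4), (30, 1), (30, 6)]
Holes: [(1, 1), (1, 6), (2, 3), (2, 4), (12, 2), (12, 5), (13, 0), (13, 7), (18, 0), (18, 7), (19, 2), (19, 5), (29, 3), (29, 4), (30, 1), (30, 6)]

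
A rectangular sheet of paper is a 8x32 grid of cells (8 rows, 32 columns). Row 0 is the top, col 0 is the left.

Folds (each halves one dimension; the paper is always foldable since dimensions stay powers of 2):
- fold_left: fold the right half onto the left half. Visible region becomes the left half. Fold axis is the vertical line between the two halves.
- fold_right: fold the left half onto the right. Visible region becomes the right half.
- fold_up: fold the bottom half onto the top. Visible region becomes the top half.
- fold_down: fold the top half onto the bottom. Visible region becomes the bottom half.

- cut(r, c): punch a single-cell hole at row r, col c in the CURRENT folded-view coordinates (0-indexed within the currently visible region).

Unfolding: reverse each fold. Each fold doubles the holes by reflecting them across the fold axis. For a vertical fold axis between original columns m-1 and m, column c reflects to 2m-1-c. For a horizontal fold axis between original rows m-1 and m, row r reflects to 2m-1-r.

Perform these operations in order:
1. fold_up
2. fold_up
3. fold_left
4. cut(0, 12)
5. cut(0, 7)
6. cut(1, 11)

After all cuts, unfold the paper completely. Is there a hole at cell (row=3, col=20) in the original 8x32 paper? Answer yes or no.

Answer: no

Derivation:
Op 1 fold_up: fold axis h@4; visible region now rows[0,4) x cols[0,32) = 4x32
Op 2 fold_up: fold axis h@2; visible region now rows[0,2) x cols[0,32) = 2x32
Op 3 fold_left: fold axis v@16; visible region now rows[0,2) x cols[0,16) = 2x16
Op 4 cut(0, 12): punch at orig (0,12); cuts so far [(0, 12)]; region rows[0,2) x cols[0,16) = 2x16
Op 5 cut(0, 7): punch at orig (0,7); cuts so far [(0, 7), (0, 12)]; region rows[0,2) x cols[0,16) = 2x16
Op 6 cut(1, 11): punch at orig (1,11); cuts so far [(0, 7), (0, 12), (1, 11)]; region rows[0,2) x cols[0,16) = 2x16
Unfold 1 (reflect across v@16): 6 holes -> [(0, 7), (0, 12), (0, 19), (0, 24), (1, 11), (1, 20)]
Unfold 2 (reflect across h@2): 12 holes -> [(0, 7), (0, 12), (0, 19), (0, 24), (1, 11), (1, 20), (2, 11), (2, 20), (3, 7), (3, 12), (3, 19), (3, 24)]
Unfold 3 (reflect across h@4): 24 holes -> [(0, 7), (0, 12), (0, 19), (0, 24), (1, 11), (1, 20), (2, 11), (2, 20), (3, 7), (3, 12), (3, 19), (3, 24), (4, 7), (4, 12), (4, 19), (4, 24), (5, 11), (5, 20), (6, 11), (6, 20), (7, 7), (7, 12), (7, 19), (7, 24)]
Holes: [(0, 7), (0, 12), (0, 19), (0, 24), (1, 11), (1, 20), (2, 11), (2, 20), (3, 7), (3, 12), (3, 19), (3, 24), (4, 7), (4, 12), (4, 19), (4, 24), (5, 11), (5, 20), (6, 11), (6, 20), (7, 7), (7, 12), (7, 19), (7, 24)]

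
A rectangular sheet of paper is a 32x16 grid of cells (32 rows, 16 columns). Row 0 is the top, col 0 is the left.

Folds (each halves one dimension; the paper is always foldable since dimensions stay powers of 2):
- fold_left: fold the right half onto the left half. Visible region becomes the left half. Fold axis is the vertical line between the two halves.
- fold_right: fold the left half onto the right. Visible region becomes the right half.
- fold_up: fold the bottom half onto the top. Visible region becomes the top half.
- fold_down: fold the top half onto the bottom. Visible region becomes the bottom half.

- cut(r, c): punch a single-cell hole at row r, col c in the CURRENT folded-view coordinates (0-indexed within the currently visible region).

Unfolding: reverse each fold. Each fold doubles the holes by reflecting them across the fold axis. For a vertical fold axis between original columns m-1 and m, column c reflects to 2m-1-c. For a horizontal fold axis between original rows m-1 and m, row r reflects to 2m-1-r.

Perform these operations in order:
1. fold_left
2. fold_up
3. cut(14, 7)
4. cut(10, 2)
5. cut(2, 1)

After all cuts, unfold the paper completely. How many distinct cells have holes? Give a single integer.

Answer: 12

Derivation:
Op 1 fold_left: fold axis v@8; visible region now rows[0,32) x cols[0,8) = 32x8
Op 2 fold_up: fold axis h@16; visible region now rows[0,16) x cols[0,8) = 16x8
Op 3 cut(14, 7): punch at orig (14,7); cuts so far [(14, 7)]; region rows[0,16) x cols[0,8) = 16x8
Op 4 cut(10, 2): punch at orig (10,2); cuts so far [(10, 2), (14, 7)]; region rows[0,16) x cols[0,8) = 16x8
Op 5 cut(2, 1): punch at orig (2,1); cuts so far [(2, 1), (10, 2), (14, 7)]; region rows[0,16) x cols[0,8) = 16x8
Unfold 1 (reflect across h@16): 6 holes -> [(2, 1), (10, 2), (14, 7), (17, 7), (21, 2), (29, 1)]
Unfold 2 (reflect across v@8): 12 holes -> [(2, 1), (2, 14), (10, 2), (10, 13), (14, 7), (14, 8), (17, 7), (17, 8), (21, 2), (21, 13), (29, 1), (29, 14)]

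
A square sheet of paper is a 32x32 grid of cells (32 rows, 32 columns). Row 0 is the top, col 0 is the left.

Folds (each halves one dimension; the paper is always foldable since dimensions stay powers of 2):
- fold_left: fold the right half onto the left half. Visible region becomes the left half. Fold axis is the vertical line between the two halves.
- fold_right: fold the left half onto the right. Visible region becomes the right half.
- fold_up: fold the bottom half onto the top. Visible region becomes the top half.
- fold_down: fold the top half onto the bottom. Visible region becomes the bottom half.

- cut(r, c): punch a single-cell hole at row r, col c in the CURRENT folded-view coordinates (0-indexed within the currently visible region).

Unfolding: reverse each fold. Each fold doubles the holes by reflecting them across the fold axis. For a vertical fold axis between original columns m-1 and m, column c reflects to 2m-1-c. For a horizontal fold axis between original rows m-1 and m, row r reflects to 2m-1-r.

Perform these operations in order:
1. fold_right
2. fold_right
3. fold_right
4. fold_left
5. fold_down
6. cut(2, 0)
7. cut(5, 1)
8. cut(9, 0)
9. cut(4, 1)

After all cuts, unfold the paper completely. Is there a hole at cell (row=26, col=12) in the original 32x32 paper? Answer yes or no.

Op 1 fold_right: fold axis v@16; visible region now rows[0,32) x cols[16,32) = 32x16
Op 2 fold_right: fold axis v@24; visible region now rows[0,32) x cols[24,32) = 32x8
Op 3 fold_right: fold axis v@28; visible region now rows[0,32) x cols[28,32) = 32x4
Op 4 fold_left: fold axis v@30; visible region now rows[0,32) x cols[28,30) = 32x2
Op 5 fold_down: fold axis h@16; visible region now rows[16,32) x cols[28,30) = 16x2
Op 6 cut(2, 0): punch at orig (18,28); cuts so far [(18, 28)]; region rows[16,32) x cols[28,30) = 16x2
Op 7 cut(5, 1): punch at orig (21,29); cuts so far [(18, 28), (21, 29)]; region rows[16,32) x cols[28,30) = 16x2
Op 8 cut(9, 0): punch at orig (25,28); cuts so far [(18, 28), (21, 29), (25, 28)]; region rows[16,32) x cols[28,30) = 16x2
Op 9 cut(4, 1): punch at orig (20,29); cuts so far [(18, 28), (20, 29), (21, 29), (25, 28)]; region rows[16,32) x cols[28,30) = 16x2
Unfold 1 (reflect across h@16): 8 holes -> [(6, 28), (10, 29), (11, 29), (13, 28), (18, 28), (20, 29), (21, 29), (25, 28)]
Unfold 2 (reflect across v@30): 16 holes -> [(6, 28), (6, 31), (10, 29), (10, 30), (11, 29), (11, 30), (13, 28), (13, 31), (18, 28), (18, 31), (20, 29), (20, 30), (21, 29), (21, 30), (25, 28), (25, 31)]
Unfold 3 (reflect across v@28): 32 holes -> [(6, 24), (6, 27), (6, 28), (6, 31), (10, 25), (10, 26), (10, 29), (10, 30), (11, 25), (11, 26), (11, 29), (11, 30), (13, 24), (13, 27), (13, 28), (13, 31), (18, 24), (18, 27), (18, 28), (18, 31), (20, 25), (20, 26), (20, 29), (20, 30), (21, 25), (21, 26), (21, 29), (21, 30), (25, 24), (25, 27), (25, 28), (25, 31)]
Unfold 4 (reflect across v@24): 64 holes -> [(6, 16), (6, 19), (6, 20), (6, 23), (6, 24), (6, 27), (6, 28), (6, 31), (10, 17), (10, 18), (10, 21), (10, 22), (10, 25), (10, 26), (10, 29), (10, 30), (11, 17), (11, 18), (11, 21), (11, 22), (11, 25), (11, 26), (11, 29), (11, 30), (13, 16), (13, 19), (13, 20), (13, 23), (13, 24), (13, 27), (13, 28), (13, 31), (18, 16), (18, 19), (18, 20), (18, 23), (18, 24), (18, 27), (18, 28), (18, 31), (20, 17), (20, 18), (20, 21), (20, 22), (20, 25), (20, 26), (20, 29), (20, 30), (21, 17), (21, 18), (21, 21), (21, 22), (21, 25), (21, 26), (21, 29), (21, 30), (25, 16), (25, 19), (25, 20), (25, 23), (25, 24), (25, 27), (25, 28), (25, 31)]
Unfold 5 (reflect across v@16): 128 holes -> [(6, 0), (6, 3), (6, 4), (6, 7), (6, 8), (6, 11), (6, 12), (6, 15), (6, 16), (6, 19), (6, 20), (6, 23), (6, 24), (6, 27), (6, 28), (6, 31), (10, 1), (10, 2), (10, 5), (10, 6), (10, 9), (10, 10), (10, 13), (10, 14), (10, 17), (10, 18), (10, 21), (10, 22), (10, 25), (10, 26), (10, 29), (10, 30), (11, 1), (11, 2), (11, 5), (11, 6), (11, 9), (11, 10), (11, 13), (11, 14), (11, 17), (11, 18), (11, 21), (11, 22), (11, 25), (11, 26), (11, 29), (11, 30), (13, 0), (13, 3), (13, 4), (13, 7), (13, 8), (13, 11), (13, 12), (13, 15), (13, 16), (13, 19), (13, 20), (13, 23), (13, 24), (13, 27), (13, 28), (13, 31), (18, 0), (18, 3), (18, 4), (18, 7), (18, 8), (18, 11), (18, 12), (18, 15), (18, 16), (18, 19), (18, 20), (18, 23), (18, 24), (18, 27), (18, 28), (18, 31), (20, 1), (20, 2), (20, 5), (20, 6), (20, 9), (20, 10), (20, 13), (20, 14), (20, 17), (20, 18), (20, 21), (20, 22), (20, 25), (20, 26), (20, 29), (20, 30), (21, 1), (21, 2), (21, 5), (21, 6), (21, 9), (21, 10), (21, 13), (21, 14), (21, 17), (21, 18), (21, 21), (21, 22), (21, 25), (21, 26), (21, 29), (21, 30), (25, 0), (25, 3), (25, 4), (25, 7), (25, 8), (25, 11), (25, 12), (25, 15), (25, 16), (25, 19), (25, 20), (25, 23), (25, 24), (25, 27), (25, 28), (25, 31)]
Holes: [(6, 0), (6, 3), (6, 4), (6, 7), (6, 8), (6, 11), (6, 12), (6, 15), (6, 16), (6, 19), (6, 20), (6, 23), (6, 24), (6, 27), (6, 28), (6, 31), (10, 1), (10, 2), (10, 5), (10, 6), (10, 9), (10, 10), (10, 13), (10, 14), (10, 17), (10, 18), (10, 21), (10, 22), (10, 25), (10, 26), (10, 29), (10, 30), (11, 1), (11, 2), (11, 5), (11, 6), (11, 9), (11, 10), (11, 13), (11, 14), (11, 17), (11, 18), (11, 21), (11, 22), (11, 25), (11, 26), (11, 29), (11, 30), (13, 0), (13, 3), (13, 4), (13, 7), (13, 8), (13, 11), (13, 12), (13, 15), (13, 16), (13, 19), (13, 20), (13, 23), (13, 24), (13, 27), (13, 28), (13, 31), (18, 0), (18, 3), (18, 4), (18, 7), (18, 8), (18, 11), (18, 12), (18, 15), (18, 16), (18, 19), (18, 20), (18, 23), (18, 24), (18, 27), (18, 28), (18, 31), (20, 1), (20, 2), (20, 5), (20, 6), (20, 9), (20, 10), (20, 13), (20, 14), (20, 17), (20, 18), (20, 21), (20, 22), (20, 25), (20, 26), (20, 29), (20, 30), (21, 1), (21, 2), (21, 5), (21, 6), (21, 9), (21, 10), (21, 13), (21, 14), (21, 17), (21, 18), (21, 21), (21, 22), (21, 25), (21, 26), (21, 29), (21, 30), (25, 0), (25, 3), (25, 4), (25, 7), (25, 8), (25, 11), (25, 12), (25, 15), (25, 16), (25, 19), (25, 20), (25, 23), (25, 24), (25, 27), (25, 28), (25, 31)]

Answer: no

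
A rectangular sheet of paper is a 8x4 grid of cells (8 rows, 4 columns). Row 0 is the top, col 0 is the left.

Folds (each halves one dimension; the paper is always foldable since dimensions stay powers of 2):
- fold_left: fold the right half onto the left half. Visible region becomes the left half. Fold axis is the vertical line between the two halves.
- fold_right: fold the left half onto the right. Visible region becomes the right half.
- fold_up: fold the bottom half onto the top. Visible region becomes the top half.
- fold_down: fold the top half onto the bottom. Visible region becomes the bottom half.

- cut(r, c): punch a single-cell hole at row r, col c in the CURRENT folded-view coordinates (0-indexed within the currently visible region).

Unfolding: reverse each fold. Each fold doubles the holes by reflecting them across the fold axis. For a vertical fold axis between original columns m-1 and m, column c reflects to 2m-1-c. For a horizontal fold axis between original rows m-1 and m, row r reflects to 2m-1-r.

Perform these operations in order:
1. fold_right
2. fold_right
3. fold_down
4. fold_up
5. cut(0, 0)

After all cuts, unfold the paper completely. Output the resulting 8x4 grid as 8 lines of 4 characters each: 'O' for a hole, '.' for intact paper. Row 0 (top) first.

Answer: OOOO
....
....
OOOO
OOOO
....
....
OOOO

Derivation:
Op 1 fold_right: fold axis v@2; visible region now rows[0,8) x cols[2,4) = 8x2
Op 2 fold_right: fold axis v@3; visible region now rows[0,8) x cols[3,4) = 8x1
Op 3 fold_down: fold axis h@4; visible region now rows[4,8) x cols[3,4) = 4x1
Op 4 fold_up: fold axis h@6; visible region now rows[4,6) x cols[3,4) = 2x1
Op 5 cut(0, 0): punch at orig (4,3); cuts so far [(4, 3)]; region rows[4,6) x cols[3,4) = 2x1
Unfold 1 (reflect across h@6): 2 holes -> [(4, 3), (7, 3)]
Unfold 2 (reflect across h@4): 4 holes -> [(0, 3), (3, 3), (4, 3), (7, 3)]
Unfold 3 (reflect across v@3): 8 holes -> [(0, 2), (0, 3), (3, 2), (3, 3), (4, 2), (4, 3), (7, 2), (7, 3)]
Unfold 4 (reflect across v@2): 16 holes -> [(0, 0), (0, 1), (0, 2), (0, 3), (3, 0), (3, 1), (3, 2), (3, 3), (4, 0), (4, 1), (4, 2), (4, 3), (7, 0), (7, 1), (7, 2), (7, 3)]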